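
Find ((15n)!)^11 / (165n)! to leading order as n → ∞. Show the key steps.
((15n)!)^11/(165n)! ~ ((2π·15n)^(10/2) / sqrt(11)) · 11^(−11·15n)  →  0

Write N = 15n. Stirling: N! ~ sqrt(2π N)(N/e)^N and (11N)! ~ sqrt(2π·11N)·(11N/e)^(11N).
  (N!)^11/(11N)! ~ (2π N)^(11/2) (N/e)^(11N) / [sqrt(2π·11N) (11N/e)^(11N)]
     = (2π N)^(11/2) / sqrt(2π·11N) · (N/(11N))^(11N)
     = (2π N)^((11−1)/2) / sqrt(11) · 11^(−11N).
Since 11^11 > 1, the factor 11^(−11N) decays exponentially, so the ratio → 0. Substituting N = 15n gives the stated form.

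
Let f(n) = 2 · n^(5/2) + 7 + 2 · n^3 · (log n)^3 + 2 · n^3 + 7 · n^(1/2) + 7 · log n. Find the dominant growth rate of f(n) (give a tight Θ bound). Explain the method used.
f(n) ∈ Θ(n^3 · (log n)^3)

Compare the terms by growth order. For large n, n^a · (log n)^b dominates n^a' · (log n)^b' iff a > a', or (a = a' and b > b'). Ranking the 6 terms shows the dominant one is 2 · n^3 · (log n)^3. Hence f(n) ∈ Θ(n^3 · (log n)^3).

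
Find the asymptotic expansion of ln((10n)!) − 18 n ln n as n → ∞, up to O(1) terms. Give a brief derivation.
ln((10n)!) − 18 n ln n = −8 n ln n + 10(ln 10 − 1) n + (1/2) ln(2π·10n) + O(1/n)

Stirling: ln((10n)!) = 10n ln(10n) − 10n + (1/2) ln(2π·10n) + O(1/n).
Expand 10n ln(10n) = 10n (ln n + ln 10) = 10n ln n + 10n ln 10.
Subtract 18n ln n: leading term is (10 − 18) n ln n = −8 n ln n. The next term is 10n ln 10 − 10n = 10(ln 10 − 1) n. Then the (1/2) ln(2π·10n) correction.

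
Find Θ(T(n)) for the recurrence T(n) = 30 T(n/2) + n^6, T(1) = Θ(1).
T(n) = Θ(n^6)

log_2 30 ≈ 4.907. f(n) = n^6 dominates n^(log_2 30) since 6 > 4.907, and the regularity condition a·f(n/b) = 30·(n/2)^6 = (30/64)·n^6 ≤ c·f(n) holds with c = 30/64 ≈ 0.469 < 1. So this is Case 3: T(n) = Θ(f(n)) = Θ(n^6).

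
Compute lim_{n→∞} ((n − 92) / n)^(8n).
lim = e^(−736)

Rewrite as (1 − 92/n)^(8n). By the standard limit (1 + x/n)^n → e^x, we have (1 − 92/n)^n → e^(−92), and raising to the 8th power gives e^(−736).
More precisely, ln[(1 − 92/n)^(8n)] = 8n · ln(1 − 92/n) = 8n · (-92/n + O(1/n^2)) = -736 + O(1/n) → -736.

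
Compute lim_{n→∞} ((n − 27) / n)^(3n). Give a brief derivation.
lim = e^(−81)

Rewrite as (1 − 27/n)^(3n). By the standard limit (1 + x/n)^n → e^x, we have (1 − 27/n)^n → e^(−27), and raising to the 3rd power gives e^(−81).
More precisely, ln[(1 − 27/n)^(3n)] = 3n · ln(1 − 27/n) = 3n · (-27/n + O(1/n^2)) = -81 + O(1/n) → -81.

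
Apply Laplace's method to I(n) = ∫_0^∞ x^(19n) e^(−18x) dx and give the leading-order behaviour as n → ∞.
I(n) ~ (sqrt(2π·19n) / 18) · (19n/(18e))^(19n)

Write the integrand as exp(19n ln x − 18x) and set f(x) = 19n ln x − 18x. Then f'(x) = 19n/x − 18 = 0 at x* = 19n/18, and f''(x*) = −19n/x*^2 = −18^2/(19n). Laplace's method (interior maximum) gives
  I(n) ~ e^(f(x*)) · sqrt(2π / |f''(x*)|)
        = exp(19n ln(19n/18) − 19n) · sqrt(2π · 19n / 18^2)
        = (19n/18)^(19n) e^(−19n) · sqrt(2π·19n) / 18
        = (sqrt(2π·19n) / 18) · (19n/(18e))^(19n).
This matches Γ(19n+1)/18^(19n+1) with Stirling applied to Γ.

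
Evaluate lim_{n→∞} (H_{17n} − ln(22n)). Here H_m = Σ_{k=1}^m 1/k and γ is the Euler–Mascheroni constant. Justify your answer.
lim = ln(17/22) + γ

By Euler-Maclaurin, H_m = ln m + γ + O(1/m). So
  H_{17n} − ln(22n) = ln(17n) + γ − ln(22n) + O(1/n)
                       = ln(17/22) + γ + O(1/n).
Hence the limit is ln(17/22) + γ.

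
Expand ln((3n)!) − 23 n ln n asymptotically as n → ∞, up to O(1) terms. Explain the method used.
ln((3n)!) − 23 n ln n = −20 n ln n + 3(ln 3 − 1) n + (1/2) ln(2π·3n) + O(1/n)

Stirling: ln((3n)!) = 3n ln(3n) − 3n + (1/2) ln(2π·3n) + O(1/n).
Expand 3n ln(3n) = 3n (ln n + ln 3) = 3n ln n + 3n ln 3.
Subtract 23n ln n: leading term is (3 − 23) n ln n = −20 n ln n. The next term is 3n ln 3 − 3n = 3(ln 3 − 1) n. Then the (1/2) ln(2π·3n) correction.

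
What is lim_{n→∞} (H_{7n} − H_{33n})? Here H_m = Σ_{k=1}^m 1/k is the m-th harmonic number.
lim = ln(7/33)

Euler-Maclaurin gives H_m = ln m + γ + 1/(2m) + O(1/m^2). The γ and O(1/m) terms cancel in the difference:
  H_{7n} − H_{33n} = ln(7n) − ln(33n) + O(1/n) = ln(7/33) + O(1/n).
Hence the limit is ln(7/33).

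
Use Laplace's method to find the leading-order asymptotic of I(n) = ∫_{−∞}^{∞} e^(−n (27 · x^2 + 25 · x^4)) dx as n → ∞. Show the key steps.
I(n) ~ sqrt(π/(27n))

φ(x) = 27 · x^2 + 25 · x^4 has its unique global minimum at x* = 0 (since φ'(x) = 54x + 100x^3 = 0 only at x = 0 for real x with both coefficients positive, and φ → ∞ as |x| → ∞). At x* = 0, φ(0) = 0 and φ''(0) = 54. Laplace's method then gives
  I(n) ~ sqrt(2π / (n · φ''(0))) · e^(−n φ(0)) = sqrt(2π / (54n)) = sqrt(π/(27n)).
The 25 · x^4 term contributes only at subleading order (an O(1/n) relative correction).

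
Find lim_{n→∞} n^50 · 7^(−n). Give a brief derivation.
lim = 0

Exponentials with base > 1 dominate every fixed polynomial: for any fixed c, n^c / 7^n → 0 as n → ∞ (e.g. by the ratio test, or by writing 7^n = e^(n ln 7) and noting e^(n ln 7) / n^c → ∞). Hence n^50 · 7^(−n) = n^50 / 7^n → 0.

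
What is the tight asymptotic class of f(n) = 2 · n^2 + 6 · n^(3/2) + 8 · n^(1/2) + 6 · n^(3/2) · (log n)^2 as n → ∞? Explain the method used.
f(n) ∈ Θ(n^2)

Compare the terms by growth order. For large n, n^a · (log n)^b dominates n^a' · (log n)^b' iff a > a', or (a = a' and b > b'). Ranking the 4 terms shows the dominant one is 2 · n^2. Hence f(n) ∈ Θ(n^2).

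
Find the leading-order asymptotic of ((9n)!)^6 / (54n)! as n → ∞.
((9n)!)^6/(54n)! ~ ((2π·9n)^(5/2) / sqrt(6)) · 6^(−6·9n)  →  0

Write N = 9n. Stirling: N! ~ sqrt(2π N)(N/e)^N and (6N)! ~ sqrt(2π·6N)·(6N/e)^(6N).
  (N!)^6/(6N)! ~ (2π N)^(6/2) (N/e)^(6N) / [sqrt(2π·6N) (6N/e)^(6N)]
     = (2π N)^(6/2) / sqrt(2π·6N) · (N/(6N))^(6N)
     = (2π N)^((6−1)/2) / sqrt(6) · 6^(−6N).
Since 6^6 > 1, the factor 6^(−6N) decays exponentially, so the ratio → 0. Substituting N = 9n gives the stated form.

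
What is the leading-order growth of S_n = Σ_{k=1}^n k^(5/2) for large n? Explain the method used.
S_n ~ (2/7) · n^(7/2)

Integral comparison: Σ_{k=1}^n k^(5/2) = ∫_0^n x^(5/2) dx + O(n^(5/2)). The integral is n^(1 + 5/2) / (1 + 5/2) = n^((5+2)/2) / ((5+2)/2) = (2/7) · n^(7/2).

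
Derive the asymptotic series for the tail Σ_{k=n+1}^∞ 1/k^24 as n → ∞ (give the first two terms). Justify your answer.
Σ_{k>n} 1/k^24 = 1/(23 · n^23) − 1/(2 · n^24) + O(1/n^25)

Compare to the integral: ∫_{n}^∞ x^(−24) dx = [−x^(−23)/23]_{n}^∞ = 1/((24−1)·n^23). The Euler-Maclaurin correction adds −f(n)/2 = −1/(2·n^24). Euler-Maclaurin then gives
  Σ_{k>n} 1/k^24 = ∫_{n}^∞ dx/x^24 − 1/(2·n^24) + O(1/n^25).
(Equivalently this is ζ(24) − Σ_{k≤n} 1/k^24.)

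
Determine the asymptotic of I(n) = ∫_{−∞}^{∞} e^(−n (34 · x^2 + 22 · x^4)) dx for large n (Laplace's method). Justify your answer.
I(n) ~ sqrt(π/(34n))

φ(x) = 34 · x^2 + 22 · x^4 has its unique global minimum at x* = 0 (since φ'(x) = 68x + 88x^3 = 0 only at x = 0 for real x with both coefficients positive, and φ → ∞ as |x| → ∞). At x* = 0, φ(0) = 0 and φ''(0) = 68. Laplace's method then gives
  I(n) ~ sqrt(2π / (n · φ''(0))) · e^(−n φ(0)) = sqrt(2π / (68n)) = sqrt(π/(34n)).
The 22 · x^4 term contributes only at subleading order (an O(1/n) relative correction).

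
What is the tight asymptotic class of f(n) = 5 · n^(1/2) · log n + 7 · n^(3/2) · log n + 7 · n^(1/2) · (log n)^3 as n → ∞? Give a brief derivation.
f(n) ∈ Θ(n^(3/2) · log n)

Compare the terms by growth order. For large n, n^a · (log n)^b dominates n^a' · (log n)^b' iff a > a', or (a = a' and b > b'). Ranking the 3 terms shows the dominant one is 7 · n^(3/2) · log n. Hence f(n) ∈ Θ(n^(3/2) · log n).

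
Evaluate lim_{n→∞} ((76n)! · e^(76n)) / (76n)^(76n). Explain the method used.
lim = ∞

Stirling: (76n)! ~ sqrt(2π·76n) · (76n/e)^(76n). Hence
  (76n)! · e^(76n) / (76n)^(76n) ~ sqrt(2π·76n) = sqrt(2π·76) · sqrt(n) → ∞.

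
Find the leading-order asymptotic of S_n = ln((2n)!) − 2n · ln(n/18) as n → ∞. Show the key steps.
S_n ~ 2n · (ln 36 − 1) + O(ln n)

Stirling: ln((2n)!) = 2n ln(2n) − 2n + O(ln n).
  S_n = 2n ln(2n) − 2n − 2n ln(n/18) + O(ln n)
      = 2n ln(2n) − 2n ln n + 2n ln 18 − 2n + O(ln n)
      = 2n ln 2 + 2n ln 18 − 2n + O(ln n)
      = 2n (ln 36 − 1) + O(ln n).
Numerically ln(36) − 1 ≈ 2.5835.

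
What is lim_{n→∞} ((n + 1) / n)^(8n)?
lim = e^8

Rewrite as (1 + 1/n)^(8n). By the standard limit (1 + x/n)^n → e^x, we have (1 + 1/n)^n → e^1, and raising to the 8th power gives e^8.
More precisely, ln[(1 + 1/n)^(8n)] = 8n · ln(1 + 1/n) = 8n · (1/n + O(1/n^2)) = 8 + O(1/n) → 8.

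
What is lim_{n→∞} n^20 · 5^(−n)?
lim = 0

Exponentials with base > 1 dominate every fixed polynomial: for any fixed c, n^c / 5^n → 0 as n → ∞ (e.g. by the ratio test, or by writing 5^n = e^(n ln 5) and noting e^(n ln 5) / n^c → ∞). Hence n^20 · 5^(−n) = n^20 / 5^n → 0.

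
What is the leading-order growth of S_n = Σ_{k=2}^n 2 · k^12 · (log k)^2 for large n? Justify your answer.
S_n ~ 2 · n^13 · (log n)^2 / 13

By integral comparison, S_n = ∫_1^n 2 · x^12 · (log x)^2 dx + O(n^12 · (log n)^2). For the integral, the leading term of ∫_1^n x^12 (log x)^2 dx is n^13/13 · (log n)^2 (by repeated integration by parts; each step lowers the log-exponent and produces a relatively O(1/log n) correction). Hence S_n ~ 2 · n^13 · (log n)^2 / 13.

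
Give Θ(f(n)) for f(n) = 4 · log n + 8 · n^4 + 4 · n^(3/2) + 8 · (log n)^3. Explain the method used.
f(n) ∈ Θ(n^4)

Compare the terms by growth order. For large n, n^a · (log n)^b dominates n^a' · (log n)^b' iff a > a', or (a = a' and b > b'). Ranking the 4 terms shows the dominant one is 8 · n^4. Hence f(n) ∈ Θ(n^4).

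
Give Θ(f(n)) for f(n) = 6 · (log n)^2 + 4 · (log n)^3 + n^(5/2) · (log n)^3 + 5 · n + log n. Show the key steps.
f(n) ∈ Θ(n^(5/2) · (log n)^3)

Compare the terms by growth order. For large n, n^a · (log n)^b dominates n^a' · (log n)^b' iff a > a', or (a = a' and b > b'). Ranking the 5 terms shows the dominant one is n^(5/2) · (log n)^3. Hence f(n) ∈ Θ(n^(5/2) · (log n)^3).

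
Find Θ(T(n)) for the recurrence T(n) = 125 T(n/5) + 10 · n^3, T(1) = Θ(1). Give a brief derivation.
T(n) = Θ(n^3 log n)

log_5 125 = 3, and f(n) = 10 · n^3 = Θ(n^(log_5 125)). This is Case 2 of the master theorem: T(n) = Θ(f(n) · log n) = Θ(n^3 log n).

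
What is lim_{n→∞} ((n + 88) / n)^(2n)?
lim = e^176

Rewrite as (1 + 88/n)^(2n). By the standard limit (1 + x/n)^n → e^x, we have (1 + 88/n)^n → e^88, and raising to the 2nd power gives e^176.
More precisely, ln[(1 + 88/n)^(2n)] = 2n · ln(1 + 88/n) = 2n · (88/n + O(1/n^2)) = 176 + O(1/n) → 176.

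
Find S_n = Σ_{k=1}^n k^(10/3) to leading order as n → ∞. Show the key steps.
S_n ~ (3/13) · n^(13/3)

Integral comparison: Σ_{k=1}^n k^(10/3) = ∫_0^n x^(10/3) dx + O(n^(10/3)). The integral is n^(1 + 10/3) / (1 + 10/3) = n^((10+3)/3) / ((10+3)/3) = (3/13) · n^(13/3).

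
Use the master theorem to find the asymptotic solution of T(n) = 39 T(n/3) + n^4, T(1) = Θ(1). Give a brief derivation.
T(n) = Θ(n^4)

log_3 39 ≈ 3.335. f(n) = n^4 dominates n^(log_3 39) since 4 > 3.335, and the regularity condition a·f(n/b) = 39·(n/3)^4 = (39/81)·n^4 ≤ c·f(n) holds with c = 39/81 ≈ 0.481 < 1. So this is Case 3: T(n) = Θ(f(n)) = Θ(n^4).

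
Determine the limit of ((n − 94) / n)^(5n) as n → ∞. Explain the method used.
lim = e^(−470)

Rewrite as (1 − 94/n)^(5n). By the standard limit (1 + x/n)^n → e^x, we have (1 − 94/n)^n → e^(−94), and raising to the 5th power gives e^(−470).
More precisely, ln[(1 − 94/n)^(5n)] = 5n · ln(1 − 94/n) = 5n · (-94/n + O(1/n^2)) = -470 + O(1/n) → -470.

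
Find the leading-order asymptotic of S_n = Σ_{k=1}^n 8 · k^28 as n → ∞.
S_n ~ 8 · n^29 / 29

By integral comparison (Euler-Maclaurin), Σ_{k=1}^n 8 · k^28 = 8 · ∫_0^n x^28 dx + O(n^28) = 8 · n^29/29 + O(n^28). (Equivalently, Faulhaber's formula gives the same leading term.)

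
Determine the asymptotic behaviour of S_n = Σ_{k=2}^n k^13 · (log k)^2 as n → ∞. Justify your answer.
S_n ~ n^14 · (log n)^2 / 14

By integral comparison, S_n = ∫_1^n x^13 · (log x)^2 dx + O(n^13 · (log n)^2). For the integral, the leading term of ∫_1^n x^13 (log x)^2 dx is n^14/14 · (log n)^2 (by repeated integration by parts; each step lowers the log-exponent and produces a relatively O(1/log n) correction). Hence S_n ~ n^14 · (log n)^2 / 14.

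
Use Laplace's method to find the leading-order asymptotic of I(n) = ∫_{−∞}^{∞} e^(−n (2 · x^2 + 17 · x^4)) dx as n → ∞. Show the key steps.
I(n) ~ sqrt(π/(2n))

φ(x) = 2 · x^2 + 17 · x^4 has its unique global minimum at x* = 0 (since φ'(x) = 4x + 68x^3 = 0 only at x = 0 for real x with both coefficients positive, and φ → ∞ as |x| → ∞). At x* = 0, φ(0) = 0 and φ''(0) = 4. Laplace's method then gives
  I(n) ~ sqrt(2π / (n · φ''(0))) · e^(−n φ(0)) = sqrt(2π / (4n)) = sqrt(π/(2n)).
The 17 · x^4 term contributes only at subleading order (an O(1/n) relative correction).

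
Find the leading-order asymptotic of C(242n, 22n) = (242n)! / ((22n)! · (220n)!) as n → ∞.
C(242n, 22n) ~ (285311670611/10000000000)^(22n) · sqrt(11/(20π·22n))

Write N = 22n. Apply Stirling to each factorial:
  (11N)! ~ sqrt(2π·11N) · (11N/e)^(11N),
  N! ~ sqrt(2π N) · (N/e)^N,
  (10N)! ~ sqrt(2π·10N) · (10N/e)^(10N).
The exponential factors combine to (11N)^(11N) / (N^N · (10N)^(10N)) = 11^(11N)/10^(10N) = (11^11/10^10)^N = (285311670611/10000000000)^N.
The square-root prefactors combine to sqrt(2π·11N) / (sqrt(2π N)·sqrt(2π·10N)) = sqrt(11 / (2π·10·N)) = sqrt(11/(20π·22n)).
Substituting N = 22n: C(242n, 22n) ~ (285311670611/10000000000)^(22n) · sqrt(11/(20π·22n)).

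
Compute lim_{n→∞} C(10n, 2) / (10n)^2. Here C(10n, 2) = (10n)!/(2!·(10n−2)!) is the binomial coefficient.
lim = 1/2! = 1/2

With N = 10n → ∞: C(N, 2) / N^2 = [N(N−1)…(N−1)] / (2! · N^2) = (1/2!) · 1 · (1 − 1/(10n)). Each factor → 1 as N → ∞, so the limit is 1/2! = 1/2.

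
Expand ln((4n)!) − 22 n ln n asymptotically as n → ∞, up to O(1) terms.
ln((4n)!) − 22 n ln n = −18 n ln n + 4(ln 4 − 1) n + (1/2) ln(2π·4n) + O(1/n)

Stirling: ln((4n)!) = 4n ln(4n) − 4n + (1/2) ln(2π·4n) + O(1/n).
Expand 4n ln(4n) = 4n (ln n + ln 4) = 4n ln n + 4n ln 4.
Subtract 22n ln n: leading term is (4 − 22) n ln n = −18 n ln n. The next term is 4n ln 4 − 4n = 4(ln 4 − 1) n. Then the (1/2) ln(2π·4n) correction.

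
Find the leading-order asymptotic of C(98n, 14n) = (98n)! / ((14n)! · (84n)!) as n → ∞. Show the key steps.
C(98n, 14n) ~ (823543/46656)^(14n) · sqrt(7/(12π·14n))

Write N = 14n. Apply Stirling to each factorial:
  (7N)! ~ sqrt(2π·7N) · (7N/e)^(7N),
  N! ~ sqrt(2π N) · (N/e)^N,
  (6N)! ~ sqrt(2π·6N) · (6N/e)^(6N).
The exponential factors combine to (7N)^(7N) / (N^N · (6N)^(6N)) = 7^(7N)/6^(6N) = (7^7/6^6)^N = (823543/46656)^N.
The square-root prefactors combine to sqrt(2π·7N) / (sqrt(2π N)·sqrt(2π·6N)) = sqrt(7 / (2π·6·N)) = sqrt(7/(12π·14n)).
Substituting N = 14n: C(98n, 14n) ~ (823543/46656)^(14n) · sqrt(7/(12π·14n)).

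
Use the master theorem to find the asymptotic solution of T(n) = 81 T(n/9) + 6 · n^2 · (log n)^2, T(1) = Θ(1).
T(n) = Θ(n^2 · (log n)^3)

Here log_9 81 = 2 and f(n) = 6 · n^2 · (log n)^2 = Θ(n^(log_9 81) · (log n)^2). This is the extended Case 2 of the master theorem (f matches the critical exponent up to log factors), giving T(n) = Θ(n^(log_9 81) · (log n)^(2+1)) = Θ(n^2 · (log n)^3).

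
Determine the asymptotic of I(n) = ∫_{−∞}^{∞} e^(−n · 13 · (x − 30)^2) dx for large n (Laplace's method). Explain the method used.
I(n) = sqrt(π/(13n))

Here φ(x) = 13 · (x − 30)^2 has its unique minimum at x* = 30 with φ(x*) = 0 and φ''(x*) = 26. Laplace's method gives
  I(n) ~ e^(−n φ(x*)) · sqrt(2π / (n · φ''(x*))) = sqrt(2π / (26n)) = sqrt(π/(13n)).
This is exact: substituting u = (x − 30)·sqrt(13n) gives I(n) = (1/sqrt(13n)) ∫_{−∞}^{∞} e^(−u^2) du = sqrt(π/(13n)).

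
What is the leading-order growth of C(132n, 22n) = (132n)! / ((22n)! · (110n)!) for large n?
C(132n, 22n) ~ (46656/3125)^(22n) · sqrt(3/(5π·22n))

Write N = 22n. Apply Stirling to each factorial:
  (6N)! ~ sqrt(2π·6N) · (6N/e)^(6N),
  N! ~ sqrt(2π N) · (N/e)^N,
  (5N)! ~ sqrt(2π·5N) · (5N/e)^(5N).
The exponential factors combine to (6N)^(6N) / (N^N · (5N)^(5N)) = 6^(6N)/5^(5N) = (6^6/5^5)^N = (46656/3125)^N.
The square-root prefactors combine to sqrt(2π·6N) / (sqrt(2π N)·sqrt(2π·5N)) = sqrt(6 / (2π·5·N)) = sqrt(3/(5π·22n)).
Substituting N = 22n: C(132n, 22n) ~ (46656/3125)^(22n) · sqrt(3/(5π·22n)).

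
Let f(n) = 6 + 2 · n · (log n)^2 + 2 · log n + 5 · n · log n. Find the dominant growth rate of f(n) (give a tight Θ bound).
f(n) ∈ Θ(n · (log n)^2)

Compare the terms by growth order. For large n, n^a · (log n)^b dominates n^a' · (log n)^b' iff a > a', or (a = a' and b > b'). Ranking the 4 terms shows the dominant one is 2 · n · (log n)^2. Hence f(n) ∈ Θ(n · (log n)^2).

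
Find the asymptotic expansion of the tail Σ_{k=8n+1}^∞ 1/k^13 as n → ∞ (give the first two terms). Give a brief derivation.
Σ_{k>8n} 1/k^13 = 1/(12 · (8n)^12) − 1/(2 · (8n)^13) + O(1/(8n)^14)

Compare to the integral: ∫_{8n}^∞ x^(−13) dx = [−x^(−12)/12]_{8n}^∞ = 1/((13−1)·(8n)^12). The Euler-Maclaurin correction adds −f(8n)/2 = −1/(2·(8n)^13). Euler-Maclaurin then gives
  Σ_{k>8n} 1/k^13 = ∫_{8n}^∞ dx/x^13 − 1/(2·(8n)^13) + O(1/(8n)^14).
(Equivalently this is ζ(13) − Σ_{k≤8n} 1/k^13.)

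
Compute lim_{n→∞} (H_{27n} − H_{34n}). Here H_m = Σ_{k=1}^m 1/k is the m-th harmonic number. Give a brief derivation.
lim = ln(27/34)

Euler-Maclaurin gives H_m = ln m + γ + 1/(2m) + O(1/m^2). The γ and O(1/m) terms cancel in the difference:
  H_{27n} − H_{34n} = ln(27n) − ln(34n) + O(1/n) = ln(27/34) + O(1/n).
Hence the limit is ln(27/34).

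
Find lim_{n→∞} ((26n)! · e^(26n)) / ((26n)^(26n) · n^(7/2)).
lim = 0

Stirling: (26n)! ~ sqrt(2π·26n) · (26n/e)^(26n). Hence
  (26n)! · e^(26n) / (26n)^(26n) ~ sqrt(2π·26n).
Dividing by n^(7/2): sqrt(2π·26n) / n^(7/2) = sqrt(2π·26) · n^((1−7)/2), so the expression behaves like sqrt(2π·26) · n^((1−7)/2) → 0.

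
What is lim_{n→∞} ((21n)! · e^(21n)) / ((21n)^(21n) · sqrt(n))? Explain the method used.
lim = sqrt(2π·21)

Stirling: (21n)! ~ sqrt(2π·21n) · (21n/e)^(21n). Hence
  (21n)! · e^(21n) / (21n)^(21n) ~ sqrt(2π·21n).
Dividing by sqrt(n): sqrt(2π·21n) / sqrt(n) = sqrt(2π·21) · n^((1−1)/2), so the limit is sqrt(2π·21).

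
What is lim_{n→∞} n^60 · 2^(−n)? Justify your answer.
lim = 0

Exponentials with base > 1 dominate every fixed polynomial: for any fixed c, n^c / 2^n → 0 as n → ∞ (e.g. by the ratio test, or by writing 2^n = e^(n ln 2) and noting e^(n ln 2) / n^c → ∞). Hence n^60 · 2^(−n) = n^60 / 2^n → 0.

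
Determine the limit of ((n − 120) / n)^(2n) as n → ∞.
lim = e^(−240)

Rewrite as (1 − 120/n)^(2n). By the standard limit (1 + x/n)^n → e^x, we have (1 − 120/n)^n → e^(−120), and raising to the 2nd power gives e^(−240).
More precisely, ln[(1 − 120/n)^(2n)] = 2n · ln(1 − 120/n) = 2n · (-120/n + O(1/n^2)) = -240 + O(1/n) → -240.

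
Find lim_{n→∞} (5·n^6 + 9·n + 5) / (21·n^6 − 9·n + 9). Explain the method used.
lim = 5/21

For large n the leading n^6 terms dominate both numerator and denominator. Dividing top and bottom by n^6, every other term tends to 0, leaving 5/21.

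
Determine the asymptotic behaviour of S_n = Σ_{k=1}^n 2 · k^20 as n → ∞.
S_n ~ 2 · n^21 / 21

By integral comparison (Euler-Maclaurin), Σ_{k=1}^n 2 · k^20 = 2 · ∫_0^n x^20 dx + O(n^20) = 2 · n^21/21 + O(n^20). (Equivalently, Faulhaber's formula gives the same leading term.)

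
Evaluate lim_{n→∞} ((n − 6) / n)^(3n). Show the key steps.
lim = e^(−18)

Rewrite as (1 − 6/n)^(3n). By the standard limit (1 + x/n)^n → e^x, we have (1 − 6/n)^n → e^(−6), and raising to the 3rd power gives e^(−18).
More precisely, ln[(1 − 6/n)^(3n)] = 3n · ln(1 − 6/n) = 3n · (-6/n + O(1/n^2)) = -18 + O(1/n) → -18.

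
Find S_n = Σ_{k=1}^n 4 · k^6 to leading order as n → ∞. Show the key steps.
S_n ~ 4 · n^7 / 7

By integral comparison (Euler-Maclaurin), Σ_{k=1}^n 4 · k^6 = 4 · ∫_0^n x^6 dx + O(n^6) = 4 · n^7/7 + O(n^6). (Equivalently, Faulhaber's formula gives the same leading term.)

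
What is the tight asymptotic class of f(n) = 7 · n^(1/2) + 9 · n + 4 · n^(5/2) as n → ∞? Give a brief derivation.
f(n) ∈ Θ(n^(5/2))

Compare the terms by growth order. For large n, n^a · (log n)^b dominates n^a' · (log n)^b' iff a > a', or (a = a' and b > b'). Ranking the 3 terms shows the dominant one is 4 · n^(5/2). Hence f(n) ∈ Θ(n^(5/2)).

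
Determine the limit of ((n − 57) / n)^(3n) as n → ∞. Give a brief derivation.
lim = e^(−171)

Rewrite as (1 − 57/n)^(3n). By the standard limit (1 + x/n)^n → e^x, we have (1 − 57/n)^n → e^(−57), and raising to the 3rd power gives e^(−171).
More precisely, ln[(1 − 57/n)^(3n)] = 3n · ln(1 − 57/n) = 3n · (-57/n + O(1/n^2)) = -171 + O(1/n) → -171.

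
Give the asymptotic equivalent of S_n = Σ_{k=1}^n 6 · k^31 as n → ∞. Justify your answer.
S_n ~ 3 · n^32 / 16

By integral comparison (Euler-Maclaurin), Σ_{k=1}^n 6 · k^31 = 6 · ∫_0^n x^31 dx + O(n^31) = 6 · n^32/32 = 3 · n^32 / 16 + O(n^31). (Equivalently, Faulhaber's formula gives the same leading term.)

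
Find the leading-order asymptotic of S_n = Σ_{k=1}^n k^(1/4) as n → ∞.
S_n ~ (4/5) · n^(5/4)

Integral comparison: Σ_{k=1}^n k^(1/4) = ∫_0^n x^(1/4) dx + O(n^(1/4)). The integral is n^(1 + 1/4) / (1 + 1/4) = n^((1+4)/4) / ((1+4)/4) = (4/5) · n^(5/4).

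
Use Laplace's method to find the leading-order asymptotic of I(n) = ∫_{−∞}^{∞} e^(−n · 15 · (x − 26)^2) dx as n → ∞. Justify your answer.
I(n) = sqrt(π/(15n))

Here φ(x) = 15 · (x − 26)^2 has its unique minimum at x* = 26 with φ(x*) = 0 and φ''(x*) = 30. Laplace's method gives
  I(n) ~ e^(−n φ(x*)) · sqrt(2π / (n · φ''(x*))) = sqrt(2π / (30n)) = sqrt(π/(15n)).
This is exact: substituting u = (x − 26)·sqrt(15n) gives I(n) = (1/sqrt(15n)) ∫_{−∞}^{∞} e^(−u^2) du = sqrt(π/(15n)).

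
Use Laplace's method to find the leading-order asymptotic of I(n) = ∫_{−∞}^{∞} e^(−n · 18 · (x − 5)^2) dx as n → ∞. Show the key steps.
I(n) = sqrt(π/(18n))

Here φ(x) = 18 · (x − 5)^2 has its unique minimum at x* = 5 with φ(x*) = 0 and φ''(x*) = 36. Laplace's method gives
  I(n) ~ e^(−n φ(x*)) · sqrt(2π / (n · φ''(x*))) = sqrt(2π / (36n)) = sqrt(π/(18n)).
This is exact: substituting u = (x − 5)·sqrt(18n) gives I(n) = (1/sqrt(18n)) ∫_{−∞}^{∞} e^(−u^2) du = sqrt(π/(18n)).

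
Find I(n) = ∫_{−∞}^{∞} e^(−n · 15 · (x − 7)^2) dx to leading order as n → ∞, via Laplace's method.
I(n) = sqrt(π/(15n))

Here φ(x) = 15 · (x − 7)^2 has its unique minimum at x* = 7 with φ(x*) = 0 and φ''(x*) = 30. Laplace's method gives
  I(n) ~ e^(−n φ(x*)) · sqrt(2π / (n · φ''(x*))) = sqrt(2π / (30n)) = sqrt(π/(15n)).
This is exact: substituting u = (x − 7)·sqrt(15n) gives I(n) = (1/sqrt(15n)) ∫_{−∞}^{∞} e^(−u^2) du = sqrt(π/(15n)).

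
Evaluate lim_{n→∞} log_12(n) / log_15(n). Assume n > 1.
lim = ln(15) / ln(12) = log_12(15)

Change of base: log_12(n) = ln n / ln 12 and log_15(n) = ln n / ln 15. The ratio is (ln n / ln 12) · (ln 15 / ln n) = ln 15 / ln 12, a constant independent of n. So the limit is ln 15 / ln 12 = log_12(15).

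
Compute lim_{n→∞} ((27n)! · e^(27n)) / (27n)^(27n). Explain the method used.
lim = ∞

Stirling: (27n)! ~ sqrt(2π·27n) · (27n/e)^(27n). Hence
  (27n)! · e^(27n) / (27n)^(27n) ~ sqrt(2π·27n) = sqrt(2π·27) · sqrt(n) → ∞.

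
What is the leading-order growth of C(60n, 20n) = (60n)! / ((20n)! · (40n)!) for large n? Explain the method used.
C(60n, 20n) ~ (27/4)^(20n) · sqrt(3/(4π·20n))

Write N = 20n. Apply Stirling to each factorial:
  (3N)! ~ sqrt(2π·3N) · (3N/e)^(3N),
  N! ~ sqrt(2π N) · (N/e)^N,
  (2N)! ~ sqrt(2π·2N) · (2N/e)^(2N).
The exponential factors combine to (3N)^(3N) / (N^N · (2N)^(2N)) = 3^(3N)/2^(2N) = (3^3/2^2)^N = (27/4)^N.
The square-root prefactors combine to sqrt(2π·3N) / (sqrt(2π N)·sqrt(2π·2N)) = sqrt(3 / (2π·2·N)) = sqrt(3/(4π·20n)).
Substituting N = 20n: C(60n, 20n) ~ (27/4)^(20n) · sqrt(3/(4π·20n)).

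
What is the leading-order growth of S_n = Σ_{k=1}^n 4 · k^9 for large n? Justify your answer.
S_n ~ 2 · n^10 / 5

By integral comparison (Euler-Maclaurin), Σ_{k=1}^n 4 · k^9 = 4 · ∫_0^n x^9 dx + O(n^9) = 4 · n^10/10 = 2 · n^10 / 5 + O(n^9). (Equivalently, Faulhaber's formula gives the same leading term.)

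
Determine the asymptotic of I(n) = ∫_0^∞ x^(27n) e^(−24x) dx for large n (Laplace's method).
I(n) ~ (sqrt(2π·27n) / 24) · (27n/(24e))^(27n)

Write the integrand as exp(27n ln x − 24x) and set f(x) = 27n ln x − 24x. Then f'(x) = 27n/x − 24 = 0 at x* = 27n/24, and f''(x*) = −27n/x*^2 = −24^2/(27n). Laplace's method (interior maximum) gives
  I(n) ~ e^(f(x*)) · sqrt(2π / |f''(x*)|)
        = exp(27n ln(27n/24) − 27n) · sqrt(2π · 27n / 24^2)
        = (27n/24)^(27n) e^(−27n) · sqrt(2π·27n) / 24
        = (sqrt(2π·27n) / 24) · (27n/(24e))^(27n).
This matches Γ(27n+1)/24^(27n+1) with Stirling applied to Γ.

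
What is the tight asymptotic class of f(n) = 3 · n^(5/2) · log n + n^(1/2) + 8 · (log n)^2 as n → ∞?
f(n) ∈ Θ(n^(5/2) · log n)

Compare the terms by growth order. For large n, n^a · (log n)^b dominates n^a' · (log n)^b' iff a > a', or (a = a' and b > b'). Ranking the 3 terms shows the dominant one is 3 · n^(5/2) · log n. Hence f(n) ∈ Θ(n^(5/2) · log n).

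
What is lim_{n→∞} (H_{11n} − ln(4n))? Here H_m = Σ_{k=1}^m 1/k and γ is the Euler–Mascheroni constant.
lim = ln(11/4) + γ

By Euler-Maclaurin, H_m = ln m + γ + O(1/m). So
  H_{11n} − ln(4n) = ln(11n) + γ − ln(4n) + O(1/n)
                       = ln(11/4) + γ + O(1/n).
Hence the limit is ln(11/4) + γ.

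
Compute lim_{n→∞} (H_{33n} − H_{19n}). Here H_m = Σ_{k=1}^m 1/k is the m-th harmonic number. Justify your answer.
lim = ln(33/19)

Euler-Maclaurin gives H_m = ln m + γ + 1/(2m) + O(1/m^2). The γ and O(1/m) terms cancel in the difference:
  H_{33n} − H_{19n} = ln(33n) − ln(19n) + O(1/n) = ln(33/19) + O(1/n).
Hence the limit is ln(33/19).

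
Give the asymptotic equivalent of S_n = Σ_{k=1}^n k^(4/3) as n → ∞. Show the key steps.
S_n ~ (3/7) · n^(7/3)

Integral comparison: Σ_{k=1}^n k^(4/3) = ∫_0^n x^(4/3) dx + O(n^(4/3)). The integral is n^(1 + 4/3) / (1 + 4/3) = n^((4+3)/3) / ((4+3)/3) = (3/7) · n^(7/3).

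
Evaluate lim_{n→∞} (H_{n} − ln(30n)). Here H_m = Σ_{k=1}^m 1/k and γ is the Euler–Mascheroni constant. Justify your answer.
lim = −ln 30 + γ

By Euler-Maclaurin, H_m = ln m + γ + O(1/m). So
  H_{n} − ln(30n) = ln(n) + γ − ln(30n) + O(1/n)
                       = ln(1/30) + γ + O(1/n).
Hence the limit is ln(1/30) + γ.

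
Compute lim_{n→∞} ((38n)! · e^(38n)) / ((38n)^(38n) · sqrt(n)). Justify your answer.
lim = sqrt(2π·38)

Stirling: (38n)! ~ sqrt(2π·38n) · (38n/e)^(38n). Hence
  (38n)! · e^(38n) / (38n)^(38n) ~ sqrt(2π·38n).
Dividing by sqrt(n): sqrt(2π·38n) / sqrt(n) = sqrt(2π·38) · n^((1−1)/2), so the limit is sqrt(2π·38).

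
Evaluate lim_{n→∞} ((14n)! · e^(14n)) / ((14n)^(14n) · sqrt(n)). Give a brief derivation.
lim = sqrt(2π·14)

Stirling: (14n)! ~ sqrt(2π·14n) · (14n/e)^(14n). Hence
  (14n)! · e^(14n) / (14n)^(14n) ~ sqrt(2π·14n).
Dividing by sqrt(n): sqrt(2π·14n) / sqrt(n) = sqrt(2π·14) · n^((1−1)/2), so the limit is sqrt(2π·14).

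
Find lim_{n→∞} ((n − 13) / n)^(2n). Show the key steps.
lim = e^(−26)

Rewrite as (1 − 13/n)^(2n). By the standard limit (1 + x/n)^n → e^x, we have (1 − 13/n)^n → e^(−13), and raising to the 2nd power gives e^(−26).
More precisely, ln[(1 − 13/n)^(2n)] = 2n · ln(1 − 13/n) = 2n · (-13/n + O(1/n^2)) = -26 + O(1/n) → -26.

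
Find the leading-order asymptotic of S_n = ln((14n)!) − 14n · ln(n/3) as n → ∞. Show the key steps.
S_n ~ 14n · (ln 42 − 1) + O(ln n)

Stirling: ln((14n)!) = 14n ln(14n) − 14n + O(ln n).
  S_n = 14n ln(14n) − 14n − 14n ln(n/3) + O(ln n)
      = 14n ln(14n) − 14n ln n + 14n ln 3 − 14n + O(ln n)
      = 14n ln 14 + 14n ln 3 − 14n + O(ln n)
      = 14n (ln 42 − 1) + O(ln n).
Numerically ln(42) − 1 ≈ 2.7377.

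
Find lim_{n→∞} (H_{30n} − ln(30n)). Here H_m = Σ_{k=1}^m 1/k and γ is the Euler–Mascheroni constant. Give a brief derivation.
lim = γ

By Euler-Maclaurin, H_m = ln m + γ + O(1/m). So
  H_{30n} − ln(30n) = ln(30n) + γ − ln(30n) + O(1/n)
                       = ln(30/30) + γ + O(1/n).
Hence the limit is γ (since ln 1 = 0).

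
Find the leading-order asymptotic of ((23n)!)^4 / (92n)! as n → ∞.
((23n)!)^4/(92n)! ~ ((2π·23n)^(3/2) / 2) · 4^(−4·23n)  →  0

Write N = 23n. Stirling: N! ~ sqrt(2π N)(N/e)^N and (4N)! ~ sqrt(2π·4N)·(4N/e)^(4N).
  (N!)^4/(4N)! ~ (2π N)^(4/2) (N/e)^(4N) / [sqrt(2π·4N) (4N/e)^(4N)]
     = (2π N)^(4/2) / sqrt(2π·4N) · (N/(4N))^(4N)
     = (2π N)^((4−1)/2) / 2 · 4^(−4N).
Since 4^4 > 1, the factor 4^(−4N) decays exponentially, so the ratio → 0. Substituting N = 23n gives the stated form.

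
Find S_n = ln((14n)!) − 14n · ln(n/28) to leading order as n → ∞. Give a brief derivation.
S_n ~ 14n · (ln 392 − 1) + O(ln n)

Stirling: ln((14n)!) = 14n ln(14n) − 14n + O(ln n).
  S_n = 14n ln(14n) − 14n − 14n ln(n/28) + O(ln n)
      = 14n ln(14n) − 14n ln n + 14n ln 28 − 14n + O(ln n)
      = 14n ln 14 + 14n ln 28 − 14n + O(ln n)
      = 14n (ln 392 − 1) + O(ln n).
Numerically ln(392) − 1 ≈ 4.9713.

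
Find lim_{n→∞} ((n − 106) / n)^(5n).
lim = e^(−530)

Rewrite as (1 − 106/n)^(5n). By the standard limit (1 + x/n)^n → e^x, we have (1 − 106/n)^n → e^(−106), and raising to the 5th power gives e^(−530).
More precisely, ln[(1 − 106/n)^(5n)] = 5n · ln(1 − 106/n) = 5n · (-106/n + O(1/n^2)) = -530 + O(1/n) → -530.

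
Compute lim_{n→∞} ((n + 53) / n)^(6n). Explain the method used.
lim = e^318

Rewrite as (1 + 53/n)^(6n). By the standard limit (1 + x/n)^n → e^x, we have (1 + 53/n)^n → e^53, and raising to the 6th power gives e^318.
More precisely, ln[(1 + 53/n)^(6n)] = 6n · ln(1 + 53/n) = 6n · (53/n + O(1/n^2)) = 318 + O(1/n) → 318.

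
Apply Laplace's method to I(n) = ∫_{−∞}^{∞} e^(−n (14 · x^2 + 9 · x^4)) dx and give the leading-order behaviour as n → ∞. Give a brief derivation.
I(n) ~ sqrt(π/(14n))

φ(x) = 14 · x^2 + 9 · x^4 has its unique global minimum at x* = 0 (since φ'(x) = 28x + 36x^3 = 0 only at x = 0 for real x with both coefficients positive, and φ → ∞ as |x| → ∞). At x* = 0, φ(0) = 0 and φ''(0) = 28. Laplace's method then gives
  I(n) ~ sqrt(2π / (n · φ''(0))) · e^(−n φ(0)) = sqrt(2π / (28n)) = sqrt(π/(14n)).
The 9 · x^4 term contributes only at subleading order (an O(1/n) relative correction).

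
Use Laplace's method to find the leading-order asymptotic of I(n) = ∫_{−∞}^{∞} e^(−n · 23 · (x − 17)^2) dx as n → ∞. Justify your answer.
I(n) = sqrt(π/(23n))

Here φ(x) = 23 · (x − 17)^2 has its unique minimum at x* = 17 with φ(x*) = 0 and φ''(x*) = 46. Laplace's method gives
  I(n) ~ e^(−n φ(x*)) · sqrt(2π / (n · φ''(x*))) = sqrt(2π / (46n)) = sqrt(π/(23n)).
This is exact: substituting u = (x − 17)·sqrt(23n) gives I(n) = (1/sqrt(23n)) ∫_{−∞}^{∞} e^(−u^2) du = sqrt(π/(23n)).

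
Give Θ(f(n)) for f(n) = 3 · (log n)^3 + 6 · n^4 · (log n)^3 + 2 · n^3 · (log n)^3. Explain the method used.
f(n) ∈ Θ(n^4 · (log n)^3)

Compare the terms by growth order. For large n, n^a · (log n)^b dominates n^a' · (log n)^b' iff a > a', or (a = a' and b > b'). Ranking the 3 terms shows the dominant one is 6 · n^4 · (log n)^3. Hence f(n) ∈ Θ(n^4 · (log n)^3).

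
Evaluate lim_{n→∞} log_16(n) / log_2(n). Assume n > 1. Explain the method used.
lim = ln(2) / ln(16) = log_16(2)

Change of base: log_16(n) = ln n / ln 16 and log_2(n) = ln n / ln 2. The ratio is (ln n / ln 16) · (ln 2 / ln n) = ln 2 / ln 16, a constant independent of n. So the limit is ln 2 / ln 16 = log_16(2).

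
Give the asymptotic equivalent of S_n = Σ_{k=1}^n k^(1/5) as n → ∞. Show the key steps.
S_n ~ (5/6) · n^(6/5)

Integral comparison: Σ_{k=1}^n k^(1/5) = ∫_0^n x^(1/5) dx + O(n^(1/5)). The integral is n^(1 + 1/5) / (1 + 1/5) = n^((1+5)/5) / ((1+5)/5) = (5/6) · n^(6/5).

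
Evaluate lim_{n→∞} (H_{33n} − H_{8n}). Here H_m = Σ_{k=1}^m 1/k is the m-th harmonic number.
lim = ln(33/8)

Euler-Maclaurin gives H_m = ln m + γ + 1/(2m) + O(1/m^2). The γ and O(1/m) terms cancel in the difference:
  H_{33n} − H_{8n} = ln(33n) − ln(8n) + O(1/n) = ln(33/8) + O(1/n).
Hence the limit is ln(33/8).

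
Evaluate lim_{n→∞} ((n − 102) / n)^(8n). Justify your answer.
lim = e^(−816)

Rewrite as (1 − 102/n)^(8n). By the standard limit (1 + x/n)^n → e^x, we have (1 − 102/n)^n → e^(−102), and raising to the 8th power gives e^(−816).
More precisely, ln[(1 − 102/n)^(8n)] = 8n · ln(1 − 102/n) = 8n · (-102/n + O(1/n^2)) = -816 + O(1/n) → -816.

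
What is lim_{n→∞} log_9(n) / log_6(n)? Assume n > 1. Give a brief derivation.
lim = ln(6) / ln(9) = log_9(6)

Change of base: log_9(n) = ln n / ln 9 and log_6(n) = ln n / ln 6. The ratio is (ln n / ln 9) · (ln 6 / ln n) = ln 6 / ln 9, a constant independent of n. So the limit is ln 6 / ln 9 = log_9(6).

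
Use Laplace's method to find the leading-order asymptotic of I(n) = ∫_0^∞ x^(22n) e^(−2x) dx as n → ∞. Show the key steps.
I(n) ~ (sqrt(2π·22n) / 2) · (22n/(2e))^(22n)

Write the integrand as exp(22n ln x − 2x) and set f(x) = 22n ln x − 2x. Then f'(x) = 22n/x − 2 = 0 at x* = 22n/2, and f''(x*) = −22n/x*^2 = −2^2/(22n). Laplace's method (interior maximum) gives
  I(n) ~ e^(f(x*)) · sqrt(2π / |f''(x*)|)
        = exp(22n ln(22n/2) − 22n) · sqrt(2π · 22n / 2^2)
        = (22n/2)^(22n) e^(−22n) · sqrt(2π·22n) / 2
        = (sqrt(2π·22n) / 2) · (22n/(2e))^(22n).
This matches Γ(22n+1)/2^(22n+1) with Stirling applied to Γ.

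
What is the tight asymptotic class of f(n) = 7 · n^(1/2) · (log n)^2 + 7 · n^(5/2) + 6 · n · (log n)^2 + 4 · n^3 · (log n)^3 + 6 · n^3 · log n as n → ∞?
f(n) ∈ Θ(n^3 · (log n)^3)

Compare the terms by growth order. For large n, n^a · (log n)^b dominates n^a' · (log n)^b' iff a > a', or (a = a' and b > b'). Ranking the 5 terms shows the dominant one is 4 · n^3 · (log n)^3. Hence f(n) ∈ Θ(n^3 · (log n)^3).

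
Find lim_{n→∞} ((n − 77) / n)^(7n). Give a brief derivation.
lim = e^(−539)

Rewrite as (1 − 77/n)^(7n). By the standard limit (1 + x/n)^n → e^x, we have (1 − 77/n)^n → e^(−77), and raising to the 7th power gives e^(−539).
More precisely, ln[(1 − 77/n)^(7n)] = 7n · ln(1 − 77/n) = 7n · (-77/n + O(1/n^2)) = -539 + O(1/n) → -539.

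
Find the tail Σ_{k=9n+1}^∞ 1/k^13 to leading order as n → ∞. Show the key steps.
Σ_{k>9n} 1/k^13 ~ 1/(12 · (9n)^12)

Compare to the integral: ∫_{9n}^∞ x^(−13) dx = [−x^(−12)/12]_{9n}^∞ = 1/((13−1)·(9n)^12). Euler-Maclaurin then gives
  Σ_{k>9n} 1/k^13 = ∫_{9n}^∞ dx/x^13 − 1/(2·(9n)^13) + O(1/(9n)^14).
(Equivalently this is ζ(13) − Σ_{k≤9n} 1/k^13.)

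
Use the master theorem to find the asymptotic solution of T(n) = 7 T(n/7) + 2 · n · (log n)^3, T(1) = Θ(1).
T(n) = Θ(n · (log n)^4)

Here log_7 7 = 1 and f(n) = 2 · n · (log n)^3 = Θ(n^(log_7 7) · (log n)^3). This is the extended Case 2 of the master theorem (f matches the critical exponent up to log factors), giving T(n) = Θ(n^(log_7 7) · (log n)^(3+1)) = Θ(n · (log n)^4).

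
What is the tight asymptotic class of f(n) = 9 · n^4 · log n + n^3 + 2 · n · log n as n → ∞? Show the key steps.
f(n) ∈ Θ(n^4 · log n)

Compare the terms by growth order. For large n, n^a · (log n)^b dominates n^a' · (log n)^b' iff a > a', or (a = a' and b > b'). Ranking the 3 terms shows the dominant one is 9 · n^4 · log n. Hence f(n) ∈ Θ(n^4 · log n).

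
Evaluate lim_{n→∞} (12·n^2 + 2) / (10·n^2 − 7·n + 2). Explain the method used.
lim = 12/10 = 6/5

For large n the leading n^2 terms dominate both numerator and denominator. Dividing top and bottom by n^2, every other term tends to 0, leaving 12/10 = 6/5.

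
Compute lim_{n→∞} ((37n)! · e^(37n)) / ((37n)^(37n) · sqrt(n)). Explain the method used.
lim = sqrt(2π·37)

Stirling: (37n)! ~ sqrt(2π·37n) · (37n/e)^(37n). Hence
  (37n)! · e^(37n) / (37n)^(37n) ~ sqrt(2π·37n).
Dividing by sqrt(n): sqrt(2π·37n) / sqrt(n) = sqrt(2π·37) · n^((1−1)/2), so the limit is sqrt(2π·37).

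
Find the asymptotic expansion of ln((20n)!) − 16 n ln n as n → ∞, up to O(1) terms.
ln((20n)!) − 16 n ln n = 4 n ln n + 20(ln 20 − 1) n + (1/2) ln(2π·20n) + O(1/n)

Stirling: ln((20n)!) = 20n ln(20n) − 20n + (1/2) ln(2π·20n) + O(1/n).
Expand 20n ln(20n) = 20n (ln n + ln 20) = 20n ln n + 20n ln 20.
Subtract 16n ln n: leading term is (20 − 16) n ln n = 4 n ln n. The next term is 20n ln 20 − 20n = 20(ln 20 − 1) n. Then the (1/2) ln(2π·20n) correction.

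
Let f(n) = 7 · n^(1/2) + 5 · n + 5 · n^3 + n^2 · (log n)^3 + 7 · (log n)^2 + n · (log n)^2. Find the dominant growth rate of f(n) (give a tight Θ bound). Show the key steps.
f(n) ∈ Θ(n^3)

Compare the terms by growth order. For large n, n^a · (log n)^b dominates n^a' · (log n)^b' iff a > a', or (a = a' and b > b'). Ranking the 6 terms shows the dominant one is 5 · n^3. Hence f(n) ∈ Θ(n^3).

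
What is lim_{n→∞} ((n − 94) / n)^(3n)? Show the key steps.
lim = e^(−282)

Rewrite as (1 − 94/n)^(3n). By the standard limit (1 + x/n)^n → e^x, we have (1 − 94/n)^n → e^(−94), and raising to the 3rd power gives e^(−282).
More precisely, ln[(1 − 94/n)^(3n)] = 3n · ln(1 − 94/n) = 3n · (-94/n + O(1/n^2)) = -282 + O(1/n) → -282.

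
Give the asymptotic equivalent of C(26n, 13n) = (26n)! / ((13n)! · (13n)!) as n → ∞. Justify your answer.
C(26n, 13n) ~ (4)^(13n) · sqrt(1/(π·13n))

Write N = 13n. Apply Stirling to each factorial:
  (2N)! ~ sqrt(2π·2N) · (2N/e)^(2N),
  N! ~ sqrt(2π N) · (N/e)^N,
  (1N)! ~ sqrt(2π·1N) · (1N/e)^(1N).
The exponential factors combine to (2N)^(2N) / (N^N · (1N)^(1N)) = 2^(2N)/1^(1N) = (2^2/1^1)^N = (4)^N.
The square-root prefactors combine to sqrt(2π·2N) / (sqrt(2π N)·sqrt(2π·1N)) = sqrt(2 / (2π·1·N)) = sqrt(1/(π·13n)).
Substituting N = 13n: C(26n, 13n) ~ (4)^(13n) · sqrt(1/(π·13n)).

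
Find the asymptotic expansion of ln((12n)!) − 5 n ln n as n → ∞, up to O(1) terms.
ln((12n)!) − 5 n ln n = 7 n ln n + 12(ln 12 − 1) n + (1/2) ln(2π·12n) + O(1/n)

Stirling: ln((12n)!) = 12n ln(12n) − 12n + (1/2) ln(2π·12n) + O(1/n).
Expand 12n ln(12n) = 12n (ln n + ln 12) = 12n ln n + 12n ln 12.
Subtract 5n ln n: leading term is (12 − 5) n ln n = 7 n ln n. The next term is 12n ln 12 − 12n = 12(ln 12 − 1) n. Then the (1/2) ln(2π·12n) correction.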